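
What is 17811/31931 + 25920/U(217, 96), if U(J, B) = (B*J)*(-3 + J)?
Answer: 417864294/741405889 ≈ 0.56361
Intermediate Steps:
U(J, B) = B*J*(-3 + J)
17811/31931 + 25920/U(217, 96) = 17811/31931 + 25920/((96*217*(-3 + 217))) = 17811*(1/31931) + 25920/((96*217*214)) = 17811/31931 + 25920/4458048 = 17811/31931 + 25920*(1/4458048) = 17811/31931 + 135/23219 = 417864294/741405889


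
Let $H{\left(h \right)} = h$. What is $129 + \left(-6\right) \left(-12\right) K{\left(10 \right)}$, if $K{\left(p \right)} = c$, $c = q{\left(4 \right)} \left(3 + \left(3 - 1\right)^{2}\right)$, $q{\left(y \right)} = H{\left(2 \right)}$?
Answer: $1137$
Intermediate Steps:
$q{\left(y \right)} = 2$
$c = 14$ ($c = 2 \left(3 + \left(3 - 1\right)^{2}\right) = 2 \left(3 + 2^{2}\right) = 2 \left(3 + 4\right) = 2 \cdot 7 = 14$)
$K{\left(p \right)} = 14$
$129 + \left(-6\right) \left(-12\right) K{\left(10 \right)} = 129 + \left(-6\right) \left(-12\right) 14 = 129 + 72 \cdot 14 = 129 + 1008 = 1137$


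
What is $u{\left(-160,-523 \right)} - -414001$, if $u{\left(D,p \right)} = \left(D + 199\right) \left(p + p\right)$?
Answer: $373207$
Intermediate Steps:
$u{\left(D,p \right)} = 2 p \left(199 + D\right)$ ($u{\left(D,p \right)} = \left(199 + D\right) 2 p = 2 p \left(199 + D\right)$)
$u{\left(-160,-523 \right)} - -414001 = 2 \left(-523\right) \left(199 - 160\right) - -414001 = 2 \left(-523\right) 39 + 414001 = -40794 + 414001 = 373207$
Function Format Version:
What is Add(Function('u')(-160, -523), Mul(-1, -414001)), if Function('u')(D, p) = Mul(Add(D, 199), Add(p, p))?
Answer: 373207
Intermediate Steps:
Function('u')(D, p) = Mul(2, p, Add(199, D)) (Function('u')(D, p) = Mul(Add(199, D), Mul(2, p)) = Mul(2, p, Add(199, D)))
Add(Function('u')(-160, -523), Mul(-1, -414001)) = Add(Mul(2, -523, Add(199, -160)), Mul(-1, -414001)) = Add(Mul(2, -523, 39), 414001) = Add(-40794, 414001) = 373207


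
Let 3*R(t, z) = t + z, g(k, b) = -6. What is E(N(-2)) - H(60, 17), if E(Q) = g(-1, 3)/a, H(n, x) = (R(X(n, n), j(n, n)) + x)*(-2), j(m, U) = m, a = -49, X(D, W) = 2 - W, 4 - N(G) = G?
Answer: 5212/147 ≈ 35.456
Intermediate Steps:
N(G) = 4 - G
R(t, z) = t/3 + z/3 (R(t, z) = (t + z)/3 = t/3 + z/3)
H(n, x) = -4/3 - 2*x (H(n, x) = (((2 - n)/3 + n/3) + x)*(-2) = (((2/3 - n/3) + n/3) + x)*(-2) = (2/3 + x)*(-2) = -4/3 - 2*x)
E(Q) = 6/49 (E(Q) = -6/(-49) = -6*(-1/49) = 6/49)
E(N(-2)) - H(60, 17) = 6/49 - (-4/3 - 2*17) = 6/49 - (-4/3 - 34) = 6/49 - 1*(-106/3) = 6/49 + 106/3 = 5212/147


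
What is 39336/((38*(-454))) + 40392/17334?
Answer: 69410/1384473 ≈ 0.050135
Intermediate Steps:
39336/((38*(-454))) + 40392/17334 = 39336/(-17252) + 40392*(1/17334) = 39336*(-1/17252) + 748/321 = -9834/4313 + 748/321 = 69410/1384473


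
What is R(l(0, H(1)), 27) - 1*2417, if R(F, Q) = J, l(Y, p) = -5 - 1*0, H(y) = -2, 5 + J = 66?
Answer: -2356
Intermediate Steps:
J = 61 (J = -5 + 66 = 61)
l(Y, p) = -5 (l(Y, p) = -5 + 0 = -5)
R(F, Q) = 61
R(l(0, H(1)), 27) - 1*2417 = 61 - 1*2417 = 61 - 2417 = -2356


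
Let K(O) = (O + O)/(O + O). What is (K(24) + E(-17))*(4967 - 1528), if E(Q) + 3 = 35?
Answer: 113487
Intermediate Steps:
E(Q) = 32 (E(Q) = -3 + 35 = 32)
K(O) = 1 (K(O) = (2*O)/((2*O)) = (2*O)*(1/(2*O)) = 1)
(K(24) + E(-17))*(4967 - 1528) = (1 + 32)*(4967 - 1528) = 33*3439 = 113487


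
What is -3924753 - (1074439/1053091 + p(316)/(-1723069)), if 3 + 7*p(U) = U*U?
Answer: -49851594336158056023/12701839193953 ≈ -3.9248e+6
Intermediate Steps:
p(U) = -3/7 + U**2/7 (p(U) = -3/7 + (U*U)/7 = -3/7 + U**2/7)
-3924753 - (1074439/1053091 + p(316)/(-1723069)) = -3924753 - (1074439/1053091 + (-3/7 + (1/7)*316**2)/(-1723069)) = -3924753 - (1074439*(1/1053091) + (-3/7 + (1/7)*99856)*(-1/1723069)) = -3924753 - (1074439/1053091 + (-3/7 + 99856/7)*(-1/1723069)) = -3924753 - (1074439/1053091 + (99853/7)*(-1/1723069)) = -3924753 - (1074439/1053091 - 99853/12061483) = -3924753 - 1*12854173437414/12701839193953 = -3924753 - 12854173437414/12701839193953 = -49851594336158056023/12701839193953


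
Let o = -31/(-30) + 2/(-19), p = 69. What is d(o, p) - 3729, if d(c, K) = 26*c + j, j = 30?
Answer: -1047338/285 ≈ -3674.9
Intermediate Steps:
o = 529/570 (o = -31*(-1/30) + 2*(-1/19) = 31/30 - 2/19 = 529/570 ≈ 0.92807)
d(c, K) = 30 + 26*c (d(c, K) = 26*c + 30 = 30 + 26*c)
d(o, p) - 3729 = (30 + 26*(529/570)) - 3729 = (30 + 6877/285) - 3729 = 15427/285 - 3729 = -1047338/285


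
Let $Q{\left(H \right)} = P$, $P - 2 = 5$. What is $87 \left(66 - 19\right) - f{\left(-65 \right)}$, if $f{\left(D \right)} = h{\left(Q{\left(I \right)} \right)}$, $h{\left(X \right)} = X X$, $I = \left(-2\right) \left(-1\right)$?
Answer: $4040$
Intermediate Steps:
$P = 7$ ($P = 2 + 5 = 7$)
$I = 2$
$Q{\left(H \right)} = 7$
$h{\left(X \right)} = X^{2}$
$f{\left(D \right)} = 49$ ($f{\left(D \right)} = 7^{2} = 49$)
$87 \left(66 - 19\right) - f{\left(-65 \right)} = 87 \left(66 - 19\right) - 49 = 87 \cdot 47 - 49 = 4089 - 49 = 4040$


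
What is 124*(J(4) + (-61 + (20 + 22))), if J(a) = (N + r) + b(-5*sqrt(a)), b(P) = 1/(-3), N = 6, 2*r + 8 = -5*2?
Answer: -8308/3 ≈ -2769.3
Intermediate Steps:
r = -9 (r = -4 + (-5*2)/2 = -4 + (1/2)*(-10) = -4 - 5 = -9)
b(P) = -1/3 (b(P) = 1*(-1/3) = -1/3)
J(a) = -10/3 (J(a) = (6 - 9) - 1/3 = -3 - 1/3 = -10/3)
124*(J(4) + (-61 + (20 + 22))) = 124*(-10/3 + (-61 + (20 + 22))) = 124*(-10/3 + (-61 + 42)) = 124*(-10/3 - 19) = 124*(-67/3) = -8308/3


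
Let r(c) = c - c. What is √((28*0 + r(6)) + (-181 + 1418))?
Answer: √1237 ≈ 35.171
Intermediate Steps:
r(c) = 0
√((28*0 + r(6)) + (-181 + 1418)) = √((28*0 + 0) + (-181 + 1418)) = √((0 + 0) + 1237) = √(0 + 1237) = √1237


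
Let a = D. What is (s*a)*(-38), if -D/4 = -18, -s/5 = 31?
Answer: 424080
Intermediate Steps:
s = -155 (s = -5*31 = -155)
D = 72 (D = -4*(-18) = 72)
a = 72
(s*a)*(-38) = -155*72*(-38) = -11160*(-38) = 424080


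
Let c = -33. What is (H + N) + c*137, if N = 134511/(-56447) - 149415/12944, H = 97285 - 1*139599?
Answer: -34230166390169/730649968 ≈ -46849.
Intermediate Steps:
H = -42314 (H = 97285 - 139599 = -42314)
N = -10175138889/730649968 (N = 134511*(-1/56447) - 149415*1/12944 = -134511/56447 - 149415/12944 = -10175138889/730649968 ≈ -13.926)
(H + N) + c*137 = (-42314 - 10175138889/730649968) - 33*137 = -30926897884841/730649968 - 4521 = -34230166390169/730649968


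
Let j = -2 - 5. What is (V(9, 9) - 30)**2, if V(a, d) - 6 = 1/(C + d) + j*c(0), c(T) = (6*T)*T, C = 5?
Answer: 112225/196 ≈ 572.58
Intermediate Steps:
j = -7
c(T) = 6*T**2
V(a, d) = 6 + 1/(5 + d) (V(a, d) = 6 + (1/(5 + d) - 42*0**2) = 6 + (1/(5 + d) - 42*0) = 6 + (1/(5 + d) - 7*0) = 6 + (1/(5 + d) + 0) = 6 + 1/(5 + d))
(V(9, 9) - 30)**2 = ((31 + 6*9)/(5 + 9) - 30)**2 = ((31 + 54)/14 - 30)**2 = ((1/14)*85 - 30)**2 = (85/14 - 30)**2 = (-335/14)**2 = 112225/196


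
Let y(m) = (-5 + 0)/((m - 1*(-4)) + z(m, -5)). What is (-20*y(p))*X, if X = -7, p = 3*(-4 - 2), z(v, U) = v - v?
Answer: 50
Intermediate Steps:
z(v, U) = 0
p = -18 (p = 3*(-6) = -18)
y(m) = -5/(4 + m) (y(m) = (-5 + 0)/((m - 1*(-4)) + 0) = -5/((m + 4) + 0) = -5/((4 + m) + 0) = -5/(4 + m))
(-20*y(p))*X = -(-100)/(4 - 18)*(-7) = -(-100)/(-14)*(-7) = -(-100)*(-1)/14*(-7) = -20*5/14*(-7) = -50/7*(-7) = 50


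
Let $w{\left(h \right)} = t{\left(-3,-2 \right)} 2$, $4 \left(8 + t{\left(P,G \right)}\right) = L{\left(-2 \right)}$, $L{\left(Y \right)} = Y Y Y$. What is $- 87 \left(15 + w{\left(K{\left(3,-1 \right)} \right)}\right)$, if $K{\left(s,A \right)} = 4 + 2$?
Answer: $435$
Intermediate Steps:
$K{\left(s,A \right)} = 6$
$L{\left(Y \right)} = Y^{3}$ ($L{\left(Y \right)} = Y^{2} Y = Y^{3}$)
$t{\left(P,G \right)} = -10$ ($t{\left(P,G \right)} = -8 + \frac{\left(-2\right)^{3}}{4} = -8 + \frac{1}{4} \left(-8\right) = -8 - 2 = -10$)
$w{\left(h \right)} = -20$ ($w{\left(h \right)} = \left(-10\right) 2 = -20$)
$- 87 \left(15 + w{\left(K{\left(3,-1 \right)} \right)}\right) = - 87 \left(15 - 20\right) = \left(-87\right) \left(-5\right) = 435$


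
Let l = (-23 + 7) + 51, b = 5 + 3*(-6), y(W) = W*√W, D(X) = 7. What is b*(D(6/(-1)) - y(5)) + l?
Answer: -56 + 65*√5 ≈ 89.344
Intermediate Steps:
y(W) = W^(3/2)
b = -13 (b = 5 - 18 = -13)
l = 35 (l = -16 + 51 = 35)
b*(D(6/(-1)) - y(5)) + l = -13*(7 - 5^(3/2)) + 35 = -13*(7 - 5*√5) + 35 = (-91 + 65*√5) + 35 = -56 + 65*√5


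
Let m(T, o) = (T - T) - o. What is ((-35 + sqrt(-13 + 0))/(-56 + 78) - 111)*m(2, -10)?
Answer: -12385/11 + 5*I*sqrt(13)/11 ≈ -1125.9 + 1.6389*I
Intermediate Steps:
m(T, o) = -o (m(T, o) = 0 - o = -o)
((-35 + sqrt(-13 + 0))/(-56 + 78) - 111)*m(2, -10) = ((-35 + sqrt(-13 + 0))/(-56 + 78) - 111)*(-1*(-10)) = ((-35 + sqrt(-13))/22 - 111)*10 = ((-35 + I*sqrt(13))*(1/22) - 111)*10 = ((-35/22 + I*sqrt(13)/22) - 111)*10 = (-2477/22 + I*sqrt(13)/22)*10 = -12385/11 + 5*I*sqrt(13)/11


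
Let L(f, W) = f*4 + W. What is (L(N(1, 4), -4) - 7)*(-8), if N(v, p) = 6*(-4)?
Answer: 856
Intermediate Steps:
N(v, p) = -24
L(f, W) = W + 4*f (L(f, W) = 4*f + W = W + 4*f)
(L(N(1, 4), -4) - 7)*(-8) = ((-4 + 4*(-24)) - 7)*(-8) = ((-4 - 96) - 7)*(-8) = (-100 - 7)*(-8) = -107*(-8) = 856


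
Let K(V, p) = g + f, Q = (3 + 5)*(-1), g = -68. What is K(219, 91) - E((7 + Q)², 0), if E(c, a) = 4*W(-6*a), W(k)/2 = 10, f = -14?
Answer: -162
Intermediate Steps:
Q = -8 (Q = 8*(-1) = -8)
W(k) = 20 (W(k) = 2*10 = 20)
E(c, a) = 80 (E(c, a) = 4*20 = 80)
K(V, p) = -82 (K(V, p) = -68 - 14 = -82)
K(219, 91) - E((7 + Q)², 0) = -82 - 1*80 = -82 - 80 = -162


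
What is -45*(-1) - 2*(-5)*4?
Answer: 85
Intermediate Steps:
-45*(-1) - 2*(-5)*4 = 45 + 10*4 = 45 + 40 = 85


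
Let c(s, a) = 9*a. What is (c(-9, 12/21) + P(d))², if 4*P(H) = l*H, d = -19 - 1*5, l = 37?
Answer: 2304324/49 ≈ 47027.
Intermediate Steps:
d = -24 (d = -19 - 5 = -24)
P(H) = 37*H/4 (P(H) = (37*H)/4 = 37*H/4)
(c(-9, 12/21) + P(d))² = (9*(12/21) + (37/4)*(-24))² = (9*(12*(1/21)) - 222)² = (9*(4/7) - 222)² = (36/7 - 222)² = (-1518/7)² = 2304324/49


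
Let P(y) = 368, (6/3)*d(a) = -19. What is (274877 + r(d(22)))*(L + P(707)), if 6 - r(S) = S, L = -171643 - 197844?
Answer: -202936089415/2 ≈ -1.0147e+11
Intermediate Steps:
d(a) = -19/2 (d(a) = (½)*(-19) = -19/2)
L = -369487
r(S) = 6 - S
(274877 + r(d(22)))*(L + P(707)) = (274877 + (6 - 1*(-19/2)))*(-369487 + 368) = (274877 + (6 + 19/2))*(-369119) = (274877 + 31/2)*(-369119) = (549785/2)*(-369119) = -202936089415/2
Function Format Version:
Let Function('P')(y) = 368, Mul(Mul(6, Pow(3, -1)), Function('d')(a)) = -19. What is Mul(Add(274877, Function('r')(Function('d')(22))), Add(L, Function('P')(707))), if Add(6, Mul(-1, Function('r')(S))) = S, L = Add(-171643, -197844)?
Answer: Rational(-202936089415, 2) ≈ -1.0147e+11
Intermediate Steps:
Function('d')(a) = Rational(-19, 2) (Function('d')(a) = Mul(Rational(1, 2), -19) = Rational(-19, 2))
L = -369487
Function('r')(S) = Add(6, Mul(-1, S))
Mul(Add(274877, Function('r')(Function('d')(22))), Add(L, Function('P')(707))) = Mul(Add(274877, Add(6, Mul(-1, Rational(-19, 2)))), Add(-369487, 368)) = Mul(Add(274877, Add(6, Rational(19, 2))), -369119) = Mul(Add(274877, Rational(31, 2)), -369119) = Mul(Rational(549785, 2), -369119) = Rational(-202936089415, 2)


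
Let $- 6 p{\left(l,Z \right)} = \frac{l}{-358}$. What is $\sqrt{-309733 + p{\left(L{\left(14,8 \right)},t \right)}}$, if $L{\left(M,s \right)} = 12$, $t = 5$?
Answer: $\frac{i \sqrt{9924154874}}{179} \approx 556.54 i$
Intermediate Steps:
$p{\left(l,Z \right)} = \frac{l}{2148}$ ($p{\left(l,Z \right)} = - \frac{l \frac{1}{-358}}{6} = - \frac{l \left(- \frac{1}{358}\right)}{6} = - \frac{\left(- \frac{1}{358}\right) l}{6} = \frac{l}{2148}$)
$\sqrt{-309733 + p{\left(L{\left(14,8 \right)},t \right)}} = \sqrt{-309733 + \frac{1}{2148} \cdot 12} = \sqrt{-309733 + \frac{1}{179}} = \sqrt{- \frac{55442206}{179}} = \frac{i \sqrt{9924154874}}{179}$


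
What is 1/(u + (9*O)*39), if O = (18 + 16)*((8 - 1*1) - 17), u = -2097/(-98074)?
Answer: -98074/11704149063 ≈ -8.3794e-6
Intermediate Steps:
u = 2097/98074 (u = -2097*(-1/98074) = 2097/98074 ≈ 0.021382)
O = -340 (O = 34*((8 - 1) - 17) = 34*(7 - 17) = 34*(-10) = -340)
1/(u + (9*O)*39) = 1/(2097/98074 + (9*(-340))*39) = 1/(2097/98074 - 3060*39) = 1/(2097/98074 - 119340) = 1/(-11704149063/98074) = -98074/11704149063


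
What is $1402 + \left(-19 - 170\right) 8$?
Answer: $-110$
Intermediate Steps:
$1402 + \left(-19 - 170\right) 8 = 1402 - 1512 = -110$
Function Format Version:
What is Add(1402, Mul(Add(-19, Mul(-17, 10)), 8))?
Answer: -110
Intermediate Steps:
Add(1402, Mul(Add(-19, Mul(-17, 10)), 8)) = Add(1402, Mul(Add(-19, -170), 8)) = Add(1402, Mul(-189, 8)) = Add(1402, -1512) = -110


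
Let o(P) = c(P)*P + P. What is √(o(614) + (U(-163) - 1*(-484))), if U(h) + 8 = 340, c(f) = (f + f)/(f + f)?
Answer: 2*√511 ≈ 45.211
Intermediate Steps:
c(f) = 1 (c(f) = (2*f)/((2*f)) = (2*f)*(1/(2*f)) = 1)
U(h) = 332 (U(h) = -8 + 340 = 332)
o(P) = 2*P (o(P) = 1*P + P = P + P = 2*P)
√(o(614) + (U(-163) - 1*(-484))) = √(2*614 + (332 - 1*(-484))) = √(1228 + (332 + 484)) = √(1228 + 816) = √2044 = 2*√511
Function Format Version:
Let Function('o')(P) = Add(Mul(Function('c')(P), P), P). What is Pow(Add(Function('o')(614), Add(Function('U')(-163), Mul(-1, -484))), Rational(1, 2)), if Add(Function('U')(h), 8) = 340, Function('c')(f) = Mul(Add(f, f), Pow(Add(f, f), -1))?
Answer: Mul(2, Pow(511, Rational(1, 2))) ≈ 45.211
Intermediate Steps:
Function('c')(f) = 1 (Function('c')(f) = Mul(Mul(2, f), Pow(Mul(2, f), -1)) = Mul(Mul(2, f), Mul(Rational(1, 2), Pow(f, -1))) = 1)
Function('U')(h) = 332 (Function('U')(h) = Add(-8, 340) = 332)
Function('o')(P) = Mul(2, P) (Function('o')(P) = Add(Mul(1, P), P) = Add(P, P) = Mul(2, P))
Pow(Add(Function('o')(614), Add(Function('U')(-163), Mul(-1, -484))), Rational(1, 2)) = Pow(Add(Mul(2, 614), Add(332, Mul(-1, -484))), Rational(1, 2)) = Pow(Add(1228, Add(332, 484)), Rational(1, 2)) = Pow(Add(1228, 816), Rational(1, 2)) = Pow(2044, Rational(1, 2)) = Mul(2, Pow(511, Rational(1, 2)))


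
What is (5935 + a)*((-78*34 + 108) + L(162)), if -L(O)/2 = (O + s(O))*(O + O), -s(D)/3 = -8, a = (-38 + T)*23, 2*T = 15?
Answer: -644097312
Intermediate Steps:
T = 15/2 (T = (½)*15 = 15/2 ≈ 7.5000)
a = -1403/2 (a = (-38 + 15/2)*23 = -61/2*23 = -1403/2 ≈ -701.50)
s(D) = 24 (s(D) = -3*(-8) = 24)
L(O) = -4*O*(24 + O) (L(O) = -2*(O + 24)*(O + O) = -2*(24 + O)*2*O = -4*O*(24 + O))
(5935 + a)*((-78*34 + 108) + L(162)) = (5935 - 1403/2)*((-78*34 + 108) - 4*162*(24 + 162)) = 10467*((-2652 + 108) - 4*162*186)/2 = 10467*(-2544 - 120528)/2 = (10467/2)*(-123072) = -644097312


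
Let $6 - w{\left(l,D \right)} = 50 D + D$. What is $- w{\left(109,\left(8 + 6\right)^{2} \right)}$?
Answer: $9990$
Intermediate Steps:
$w{\left(l,D \right)} = 6 - 51 D$ ($w{\left(l,D \right)} = 6 - \left(50 D + D\right) = 6 - 51 D$)
$- w{\left(109,\left(8 + 6\right)^{2} \right)} = - (6 - 51 \left(8 + 6\right)^{2}) = - (6 - 51 \cdot 14^{2}) = - (6 - 9996) = \left(-1\right) \left(-9990\right) = 9990$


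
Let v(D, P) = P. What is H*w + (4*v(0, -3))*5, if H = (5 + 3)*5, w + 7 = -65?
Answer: -2940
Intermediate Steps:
w = -72 (w = -7 - 65 = -72)
H = 40 (H = 8*5 = 40)
H*w + (4*v(0, -3))*5 = 40*(-72) + (4*(-3))*5 = -2880 - 12*5 = -2880 - 60 = -2940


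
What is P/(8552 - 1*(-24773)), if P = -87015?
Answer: -17403/6665 ≈ -2.6111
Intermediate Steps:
P/(8552 - 1*(-24773)) = -87015/(8552 - 1*(-24773)) = -87015/(8552 + 24773) = -87015/33325 = -87015*1/33325 = -17403/6665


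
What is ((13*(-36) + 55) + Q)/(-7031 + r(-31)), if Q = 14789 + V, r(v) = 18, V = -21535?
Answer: 7159/7013 ≈ 1.0208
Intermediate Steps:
Q = -6746 (Q = 14789 - 21535 = -6746)
((13*(-36) + 55) + Q)/(-7031 + r(-31)) = ((13*(-36) + 55) - 6746)/(-7031 + 18) = ((-468 + 55) - 6746)/(-7013) = (-413 - 6746)*(-1/7013) = -7159*(-1/7013) = 7159/7013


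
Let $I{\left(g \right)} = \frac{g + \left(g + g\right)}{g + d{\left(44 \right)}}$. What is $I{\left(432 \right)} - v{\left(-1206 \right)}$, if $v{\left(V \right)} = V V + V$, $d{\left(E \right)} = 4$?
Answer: $- \frac{158401746}{109} \approx -1.4532 \cdot 10^{6}$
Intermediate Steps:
$I{\left(g \right)} = \frac{3 g}{4 + g}$ ($I{\left(g \right)} = \frac{g + \left(g + g\right)}{g + 4} = \frac{g + 2 g}{4 + g} = \frac{3 g}{4 + g}$)
$v{\left(V \right)} = V + V^{2}$ ($v{\left(V \right)} = V^{2} + V = V + V^{2}$)
$I{\left(432 \right)} - v{\left(-1206 \right)} = 3 \cdot 432 \frac{1}{4 + 432} - - 1206 \left(1 - 1206\right) = 3 \cdot 432 \cdot \frac{1}{436} - \left(-1206\right) \left(-1205\right) = 3 \cdot 432 \cdot \frac{1}{436} - 1453230 = \frac{324}{109} - 1453230 = - \frac{158401746}{109}$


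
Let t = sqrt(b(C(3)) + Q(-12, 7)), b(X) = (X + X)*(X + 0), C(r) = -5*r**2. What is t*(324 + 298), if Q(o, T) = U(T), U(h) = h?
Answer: 622*sqrt(4057) ≈ 39618.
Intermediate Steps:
b(X) = 2*X**2 (b(X) = (2*X)*X = 2*X**2)
Q(o, T) = T
t = sqrt(4057) (t = sqrt(2*(-5*3**2)**2 + 7) = sqrt(2*(-5*9)**2 + 7) = sqrt(2*(-45)**2 + 7) = sqrt(2*2025 + 7) = sqrt(4050 + 7) = sqrt(4057) ≈ 63.695)
t*(324 + 298) = sqrt(4057)*(324 + 298) = sqrt(4057)*622 = 622*sqrt(4057)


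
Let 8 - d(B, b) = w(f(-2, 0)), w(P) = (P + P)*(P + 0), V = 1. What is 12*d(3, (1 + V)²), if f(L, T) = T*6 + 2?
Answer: 0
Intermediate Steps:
f(L, T) = 2 + 6*T (f(L, T) = 6*T + 2 = 2 + 6*T)
w(P) = 2*P² (w(P) = (2*P)*P = 2*P²)
d(B, b) = 0 (d(B, b) = 8 - 2*(2 + 6*0)² = 8 - 2*(2 + 0)² = 8 - 2*2² = 8 - 2*4 = 8 - 1*8 = 8 - 8 = 0)
12*d(3, (1 + V)²) = 12*0 = 0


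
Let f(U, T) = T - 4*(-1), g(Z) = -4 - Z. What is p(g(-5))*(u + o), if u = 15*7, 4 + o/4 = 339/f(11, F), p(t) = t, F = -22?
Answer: 41/3 ≈ 13.667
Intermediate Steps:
f(U, T) = 4 + T (f(U, T) = T + 4 = 4 + T)
o = -274/3 (o = -16 + 4*(339/(4 - 22)) = -16 + 4*(339/(-18)) = -16 + 4*(339*(-1/18)) = -16 + 4*(-113/6) = -16 - 226/3 = -274/3 ≈ -91.333)
u = 105
p(g(-5))*(u + o) = (-4 - 1*(-5))*(105 - 274/3) = (-4 + 5)*(41/3) = 1*(41/3) = 41/3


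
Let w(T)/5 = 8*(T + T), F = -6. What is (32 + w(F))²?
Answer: 200704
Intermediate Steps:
w(T) = 80*T (w(T) = 5*(8*(T + T)) = 5*(8*(2*T)) = 5*(16*T) = 80*T)
(32 + w(F))² = (32 + 80*(-6))² = (32 - 480)² = (-448)² = 200704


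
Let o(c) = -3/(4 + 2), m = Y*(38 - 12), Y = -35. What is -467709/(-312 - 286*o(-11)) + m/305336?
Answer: 71404120717/25800892 ≈ 2767.5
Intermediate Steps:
m = -910 (m = -35*(38 - 12) = -35*26 = -910)
o(c) = -1/2 (o(c) = -3/6 = (1/6)*(-3) = -1/2)
-467709/(-312 - 286*o(-11)) + m/305336 = -467709/(-312 - 286*(-1/2)) - 910/305336 = -467709/(-312 + 143) - 910*1/305336 = -467709/(-169) - 455/152668 = -467709*(-1/169) - 455/152668 = 467709/169 - 455/152668 = 71404120717/25800892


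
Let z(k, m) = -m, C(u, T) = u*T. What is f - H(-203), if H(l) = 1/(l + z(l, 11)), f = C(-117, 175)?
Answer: -4381649/214 ≈ -20475.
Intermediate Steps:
C(u, T) = T*u
f = -20475 (f = 175*(-117) = -20475)
H(l) = 1/(-11 + l) (H(l) = 1/(l - 1*11) = 1/(l - 11) = 1/(-11 + l))
f - H(-203) = -20475 - 1/(-11 - 203) = -20475 - 1/(-214) = -20475 - 1*(-1/214) = -20475 + 1/214 = -4381649/214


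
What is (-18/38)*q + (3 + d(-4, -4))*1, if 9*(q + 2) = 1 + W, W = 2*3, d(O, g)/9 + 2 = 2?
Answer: 68/19 ≈ 3.5789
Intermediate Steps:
d(O, g) = 0 (d(O, g) = -18 + 9*2 = -18 + 18 = 0)
W = 6
q = -11/9 (q = -2 + (1 + 6)/9 = -2 + (1/9)*7 = -2 + 7/9 = -11/9 ≈ -1.2222)
(-18/38)*q + (3 + d(-4, -4))*1 = -18/38*(-11/9) + (3 + 0)*1 = -18*1/38*(-11/9) + 3*1 = -9/19*(-11/9) + 3 = 11/19 + 3 = 68/19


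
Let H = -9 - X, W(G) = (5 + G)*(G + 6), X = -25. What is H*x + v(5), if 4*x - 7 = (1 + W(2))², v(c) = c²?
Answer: 13049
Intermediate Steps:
W(G) = (5 + G)*(6 + G)
H = 16 (H = -9 - 1*(-25) = -9 + 25 = 16)
x = 814 (x = 7/4 + (1 + (30 + 2² + 11*2))²/4 = 7/4 + (1 + (30 + 4 + 22))²/4 = 7/4 + (1 + 56)²/4 = 7/4 + (¼)*57² = 7/4 + (¼)*3249 = 7/4 + 3249/4 = 814)
H*x + v(5) = 16*814 + 5² = 13024 + 25 = 13049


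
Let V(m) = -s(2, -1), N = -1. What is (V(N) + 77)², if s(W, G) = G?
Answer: 6084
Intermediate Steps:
V(m) = 1 (V(m) = -1*(-1) = 1)
(V(N) + 77)² = (1 + 77)² = 78² = 6084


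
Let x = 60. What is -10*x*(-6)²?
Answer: -21600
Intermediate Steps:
-10*x*(-6)² = -10*60*(-6)² = -600*36 = -21600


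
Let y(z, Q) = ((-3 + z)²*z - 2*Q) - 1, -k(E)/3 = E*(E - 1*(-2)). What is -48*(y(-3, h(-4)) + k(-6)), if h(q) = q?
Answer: 8304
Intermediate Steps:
k(E) = -3*E*(2 + E) (k(E) = -3*E*(E - 1*(-2)) = -3*E*(E + 2) = -3*E*(2 + E))
y(z, Q) = -1 - 2*Q + z*(-3 + z)² (y(z, Q) = (z*(-3 + z)² - 2*Q) - 1 = (-2*Q + z*(-3 + z)²) - 1 = -1 - 2*Q + z*(-3 + z)²)
-48*(y(-3, h(-4)) + k(-6)) = -48*((-1 - 2*(-4) - 3*(-3 - 3)²) - 3*(-6)*(2 - 6)) = -48*((-1 + 8 - 3*(-6)²) - 3*(-6)*(-4)) = -48*((-1 + 8 - 3*36) - 72) = -48*((-1 + 8 - 108) - 72) = -48*(-101 - 72) = -48*(-173) = 8304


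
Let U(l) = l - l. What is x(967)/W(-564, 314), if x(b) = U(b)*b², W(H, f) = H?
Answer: 0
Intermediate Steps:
U(l) = 0
x(b) = 0 (x(b) = 0*b² = 0)
x(967)/W(-564, 314) = 0/(-564) = 0*(-1/564) = 0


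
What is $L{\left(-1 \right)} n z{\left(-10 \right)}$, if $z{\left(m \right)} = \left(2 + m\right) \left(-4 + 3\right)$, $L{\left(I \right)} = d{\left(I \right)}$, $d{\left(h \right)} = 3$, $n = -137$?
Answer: $-3288$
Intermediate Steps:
$L{\left(I \right)} = 3$
$z{\left(m \right)} = -2 - m$ ($z{\left(m \right)} = \left(2 + m\right) \left(-1\right) = -2 - m$)
$L{\left(-1 \right)} n z{\left(-10 \right)} = 3 \left(-137\right) \left(-2 - -10\right) = - 411 \left(-2 + 10\right) = \left(-411\right) 8 = -3288$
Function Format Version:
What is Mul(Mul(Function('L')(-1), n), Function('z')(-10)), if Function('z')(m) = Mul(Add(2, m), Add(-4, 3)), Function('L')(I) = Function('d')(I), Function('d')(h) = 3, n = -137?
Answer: -3288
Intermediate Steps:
Function('L')(I) = 3
Function('z')(m) = Add(-2, Mul(-1, m)) (Function('z')(m) = Mul(Add(2, m), -1) = Add(-2, Mul(-1, m)))
Mul(Mul(Function('L')(-1), n), Function('z')(-10)) = Mul(Mul(3, -137), Add(-2, Mul(-1, -10))) = Mul(-411, Add(-2, 10)) = Mul(-411, 8) = -3288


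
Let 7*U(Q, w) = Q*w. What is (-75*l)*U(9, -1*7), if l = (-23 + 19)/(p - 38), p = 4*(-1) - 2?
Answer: 675/11 ≈ 61.364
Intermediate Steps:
p = -6 (p = -4 - 2 = -6)
U(Q, w) = Q*w/7 (U(Q, w) = (Q*w)/7 = Q*w/7)
l = 1/11 (l = (-23 + 19)/(-6 - 38) = -4/(-44) = -4*(-1/44) = 1/11 ≈ 0.090909)
(-75*l)*U(9, -1*7) = (-75*1/11)*((1/7)*9*(-1*7)) = -75*9*(-7)/77 = -75/11*(-9) = 675/11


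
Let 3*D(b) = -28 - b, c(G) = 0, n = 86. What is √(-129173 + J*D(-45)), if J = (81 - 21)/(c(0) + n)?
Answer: 3*I*√26537063/43 ≈ 359.4*I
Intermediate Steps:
D(b) = -28/3 - b/3 (D(b) = (-28 - b)/3 = -28/3 - b/3)
J = 30/43 (J = (81 - 21)/(0 + 86) = 60/86 = 60*(1/86) = 30/43 ≈ 0.69767)
√(-129173 + J*D(-45)) = √(-129173 + 30*(-28/3 - ⅓*(-45))/43) = √(-129173 + 30*(-28/3 + 15)/43) = √(-129173 + (30/43)*(17/3)) = √(-129173 + 170/43) = √(-5554269/43) = 3*I*√26537063/43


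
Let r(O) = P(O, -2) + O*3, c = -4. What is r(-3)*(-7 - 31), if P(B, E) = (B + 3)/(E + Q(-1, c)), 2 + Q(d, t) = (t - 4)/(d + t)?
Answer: 342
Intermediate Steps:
Q(d, t) = -2 + (-4 + t)/(d + t) (Q(d, t) = -2 + (t - 4)/(d + t) = -2 + (-4 + t)/(d + t))
P(B, E) = (3 + B)/(-⅖ + E) (P(B, E) = (B + 3)/(E + (-4 - 1*(-4) - 2*(-1))/(-1 - 4)) = (3 + B)/(E + (-4 + 4 + 2)/(-5)) = (3 + B)/(E - ⅕*2) = (3 + B)/(E - ⅖) = (3 + B)/(-⅖ + E))
r(O) = -5/4 + 31*O/12 (r(O) = 5*(3 + O)/(-2 + 5*(-2)) + O*3 = 5*(3 + O)/(-2 - 10) + 3*O = 5*(3 + O)/(-12) + 3*O = 5*(-1/12)*(3 + O) + 3*O = (-5/4 - 5*O/12) + 3*O = -5/4 + 31*O/12)
r(-3)*(-7 - 31) = (-5/4 + (31/12)*(-3))*(-7 - 31) = (-5/4 - 31/4)*(-38) = -9*(-38) = 342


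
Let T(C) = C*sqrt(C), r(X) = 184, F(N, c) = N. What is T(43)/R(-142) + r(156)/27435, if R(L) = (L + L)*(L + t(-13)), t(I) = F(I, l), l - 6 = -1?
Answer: 184/27435 + 43*sqrt(43)/44020 ≈ 0.013112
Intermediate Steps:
l = 5 (l = 6 - 1 = 5)
t(I) = I
R(L) = 2*L*(-13 + L) (R(L) = (L + L)*(L - 13) = (2*L)*(-13 + L) = 2*L*(-13 + L))
T(C) = C**(3/2)
T(43)/R(-142) + r(156)/27435 = 43**(3/2)/((2*(-142)*(-13 - 142))) + 184/27435 = (43*sqrt(43))/((2*(-142)*(-155))) + 184*(1/27435) = (43*sqrt(43))/44020 + 184/27435 = (43*sqrt(43))*(1/44020) + 184/27435 = 43*sqrt(43)/44020 + 184/27435 = 184/27435 + 43*sqrt(43)/44020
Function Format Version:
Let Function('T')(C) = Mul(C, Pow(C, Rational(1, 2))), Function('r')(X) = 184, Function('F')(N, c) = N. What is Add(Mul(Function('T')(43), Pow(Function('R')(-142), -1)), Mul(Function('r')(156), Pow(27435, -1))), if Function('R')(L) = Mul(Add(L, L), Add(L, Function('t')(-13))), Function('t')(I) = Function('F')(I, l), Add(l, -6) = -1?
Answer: Add(Rational(184, 27435), Mul(Rational(43, 44020), Pow(43, Rational(1, 2)))) ≈ 0.013112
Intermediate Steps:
l = 5 (l = Add(6, -1) = 5)
Function('t')(I) = I
Function('R')(L) = Mul(2, L, Add(-13, L)) (Function('R')(L) = Mul(Add(L, L), Add(L, -13)) = Mul(Mul(2, L), Add(-13, L)) = Mul(2, L, Add(-13, L)))
Function('T')(C) = Pow(C, Rational(3, 2))
Add(Mul(Function('T')(43), Pow(Function('R')(-142), -1)), Mul(Function('r')(156), Pow(27435, -1))) = Add(Mul(Pow(43, Rational(3, 2)), Pow(Mul(2, -142, Add(-13, -142)), -1)), Mul(184, Pow(27435, -1))) = Add(Mul(Mul(43, Pow(43, Rational(1, 2))), Pow(Mul(2, -142, -155), -1)), Mul(184, Rational(1, 27435))) = Add(Mul(Mul(43, Pow(43, Rational(1, 2))), Pow(44020, -1)), Rational(184, 27435)) = Add(Mul(Mul(43, Pow(43, Rational(1, 2))), Rational(1, 44020)), Rational(184, 27435)) = Add(Mul(Rational(43, 44020), Pow(43, Rational(1, 2))), Rational(184, 27435)) = Add(Rational(184, 27435), Mul(Rational(43, 44020), Pow(43, Rational(1, 2))))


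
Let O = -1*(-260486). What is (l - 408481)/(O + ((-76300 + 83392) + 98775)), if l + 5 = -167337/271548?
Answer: -12324858185/11053602716 ≈ -1.1150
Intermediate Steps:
l = -169453/30172 (l = -5 - 167337/271548 = -5 - 167337*1/271548 = -5 - 18593/30172 = -169453/30172 ≈ -5.6162)
O = 260486
(l - 408481)/(O + ((-76300 + 83392) + 98775)) = (-169453/30172 - 408481)/(260486 + ((-76300 + 83392) + 98775)) = -12324858185/(30172*(260486 + (7092 + 98775))) = -12324858185/(30172*(260486 + 105867)) = -12324858185/30172/366353 = -12324858185/30172*1/366353 = -12324858185/11053602716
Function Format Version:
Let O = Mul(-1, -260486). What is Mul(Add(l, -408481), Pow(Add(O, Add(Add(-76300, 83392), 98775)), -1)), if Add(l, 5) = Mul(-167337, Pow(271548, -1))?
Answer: Rational(-12324858185, 11053602716) ≈ -1.1150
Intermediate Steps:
l = Rational(-169453, 30172) (l = Add(-5, Mul(-167337, Pow(271548, -1))) = Add(-5, Mul(-167337, Rational(1, 271548))) = Add(-5, Rational(-18593, 30172)) = Rational(-169453, 30172) ≈ -5.6162)
O = 260486
Mul(Add(l, -408481), Pow(Add(O, Add(Add(-76300, 83392), 98775)), -1)) = Mul(Add(Rational(-169453, 30172), -408481), Pow(Add(260486, Add(Add(-76300, 83392), 98775)), -1)) = Mul(Rational(-12324858185, 30172), Pow(Add(260486, Add(7092, 98775)), -1)) = Mul(Rational(-12324858185, 30172), Pow(Add(260486, 105867), -1)) = Mul(Rational(-12324858185, 30172), Pow(366353, -1)) = Mul(Rational(-12324858185, 30172), Rational(1, 366353)) = Rational(-12324858185, 11053602716)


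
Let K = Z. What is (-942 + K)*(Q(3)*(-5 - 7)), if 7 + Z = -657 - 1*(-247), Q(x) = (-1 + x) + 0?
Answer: 32616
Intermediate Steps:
Q(x) = -1 + x
Z = -417 (Z = -7 + (-657 - 1*(-247)) = -7 + (-657 + 247) = -7 - 410 = -417)
K = -417
(-942 + K)*(Q(3)*(-5 - 7)) = (-942 - 417)*((-1 + 3)*(-5 - 7)) = -2718*(-12) = -1359*(-24) = 32616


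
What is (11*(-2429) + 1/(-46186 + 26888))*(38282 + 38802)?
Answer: -19873151802546/9649 ≈ -2.0596e+9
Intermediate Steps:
(11*(-2429) + 1/(-46186 + 26888))*(38282 + 38802) = (-26719 + 1/(-19298))*77084 = (-26719 - 1/19298)*77084 = -515623263/19298*77084 = -19873151802546/9649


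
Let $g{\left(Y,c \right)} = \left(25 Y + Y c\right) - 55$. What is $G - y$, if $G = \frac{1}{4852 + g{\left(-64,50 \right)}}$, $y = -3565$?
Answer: $\frac{10694}{3} \approx 3564.7$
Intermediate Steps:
$g{\left(Y,c \right)} = -55 + 25 Y + Y c$
$G = - \frac{1}{3}$ ($G = \frac{1}{4852 - 4855} = \frac{1}{-3} = - \frac{1}{3} \approx -0.33333$)
$G - y = - \frac{1}{3} - -3565 = - \frac{1}{3} + 3565 = \frac{10694}{3}$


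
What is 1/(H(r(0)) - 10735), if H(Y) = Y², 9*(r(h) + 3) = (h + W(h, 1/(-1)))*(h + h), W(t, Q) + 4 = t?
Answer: -1/10726 ≈ -9.3231e-5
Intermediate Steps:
W(t, Q) = -4 + t
r(h) = -3 + 2*h*(-4 + 2*h)/9 (r(h) = -3 + ((h + (-4 + h))*(h + h))/9 = -3 + ((-4 + 2*h)*(2*h))/9 = -3 + (2*h*(-4 + 2*h))/9 = -3 + 2*h*(-4 + 2*h)/9)
1/(H(r(0)) - 10735) = 1/((-3 - 8/9*0 + (4/9)*0²)² - 10735) = 1/((-3 + 0 + (4/9)*0)² - 10735) = 1/((-3 + 0 + 0)² - 10735) = 1/((-3)² - 10735) = 1/(9 - 10735) = 1/(-10726) = -1/10726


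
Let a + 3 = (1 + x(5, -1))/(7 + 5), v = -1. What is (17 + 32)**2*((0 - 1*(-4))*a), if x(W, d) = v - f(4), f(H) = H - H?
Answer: -28812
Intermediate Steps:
f(H) = 0
x(W, d) = -1 (x(W, d) = -1 - 1*0 = -1 + 0 = -1)
a = -3 (a = -3 + (1 - 1)/(7 + 5) = -3 + 0/12 = -3 + 0*(1/12) = -3 + 0 = -3)
(17 + 32)**2*((0 - 1*(-4))*a) = (17 + 32)**2*((0 - 1*(-4))*(-3)) = 49**2*((0 + 4)*(-3)) = 2401*(4*(-3)) = 2401*(-12) = -28812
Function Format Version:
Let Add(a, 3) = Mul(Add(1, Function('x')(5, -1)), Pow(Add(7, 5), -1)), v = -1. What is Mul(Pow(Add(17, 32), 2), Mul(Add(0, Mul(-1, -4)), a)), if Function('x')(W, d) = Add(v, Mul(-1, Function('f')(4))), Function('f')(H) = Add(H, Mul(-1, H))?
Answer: -28812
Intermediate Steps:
Function('f')(H) = 0
Function('x')(W, d) = -1 (Function('x')(W, d) = Add(-1, Mul(-1, 0)) = Add(-1, 0) = -1)
a = -3 (a = Add(-3, Mul(Add(1, -1), Pow(Add(7, 5), -1))) = Add(-3, Mul(0, Pow(12, -1))) = Add(-3, Mul(0, Rational(1, 12))) = Add(-3, 0) = -3)
Mul(Pow(Add(17, 32), 2), Mul(Add(0, Mul(-1, -4)), a)) = Mul(Pow(Add(17, 32), 2), Mul(Add(0, Mul(-1, -4)), -3)) = Mul(Pow(49, 2), Mul(Add(0, 4), -3)) = Mul(2401, Mul(4, -3)) = Mul(2401, -12) = -28812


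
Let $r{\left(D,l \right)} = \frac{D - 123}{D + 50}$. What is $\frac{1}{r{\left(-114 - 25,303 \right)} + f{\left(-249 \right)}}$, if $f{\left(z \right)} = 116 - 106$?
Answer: $\frac{89}{1152} \approx 0.077257$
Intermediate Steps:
$f{\left(z \right)} = 10$ ($f{\left(z \right)} = 116 - 106 = 10$)
$r{\left(D,l \right)} = \frac{-123 + D}{50 + D}$
$\frac{1}{r{\left(-114 - 25,303 \right)} + f{\left(-249 \right)}} = \frac{1}{\frac{-123 - 139}{50 - 139} + 10} = \frac{1}{\frac{1}{-89} \left(-262\right) + 10} = \frac{1}{\left(- \frac{1}{89}\right) \left(-262\right) + 10} = \frac{1}{\frac{262}{89} + 10} = \frac{1}{\frac{1152}{89}} = \frac{89}{1152}$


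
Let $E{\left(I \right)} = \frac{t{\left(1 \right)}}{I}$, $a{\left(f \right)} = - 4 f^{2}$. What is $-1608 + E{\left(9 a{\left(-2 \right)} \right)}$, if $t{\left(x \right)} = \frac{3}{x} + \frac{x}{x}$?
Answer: $- \frac{57889}{36} \approx -1608.0$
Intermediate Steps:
$t{\left(x \right)} = 1 + \frac{3}{x}$ ($t{\left(x \right)} = \frac{3}{x} + 1 = 1 + \frac{3}{x}$)
$E{\left(I \right)} = \frac{4}{I}$ ($E{\left(I \right)} = \frac{1^{-1} \left(3 + 1\right)}{I} = \frac{1 \cdot 4}{I} = \frac{4}{I}$)
$-1608 + E{\left(9 a{\left(-2 \right)} \right)} = -1608 + \frac{4}{9 \left(- 4 \left(-2\right)^{2}\right)} = -1608 + \frac{4}{9 \left(\left(-4\right) 4\right)} = -1608 + \frac{4}{9 \left(-16\right)} = -1608 + \frac{4}{-144} = -1608 + 4 \left(- \frac{1}{144}\right) = -1608 - \frac{1}{36} = - \frac{57889}{36}$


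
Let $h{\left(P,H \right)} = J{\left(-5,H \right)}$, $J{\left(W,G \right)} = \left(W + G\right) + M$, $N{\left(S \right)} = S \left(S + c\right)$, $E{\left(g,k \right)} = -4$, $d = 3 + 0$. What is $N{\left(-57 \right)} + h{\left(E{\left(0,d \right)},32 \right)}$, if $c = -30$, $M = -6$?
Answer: $4980$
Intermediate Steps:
$d = 3$
$N{\left(S \right)} = S \left(-30 + S\right)$ ($N{\left(S \right)} = S \left(S - 30\right) = S \left(-30 + S\right)$)
$J{\left(W,G \right)} = -6 + G + W$ ($J{\left(W,G \right)} = \left(W + G\right) - 6 = \left(G + W\right) - 6 = -6 + G + W$)
$h{\left(P,H \right)} = -11 + H$ ($h{\left(P,H \right)} = -6 + H - 5 = -11 + H$)
$N{\left(-57 \right)} + h{\left(E{\left(0,d \right)},32 \right)} = - 57 \left(-30 - 57\right) + \left(-11 + 32\right) = \left(-57\right) \left(-87\right) + 21 = 4959 + 21 = 4980$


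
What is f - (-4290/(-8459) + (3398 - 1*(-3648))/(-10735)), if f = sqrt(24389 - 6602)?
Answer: 1231724/8255215 + 77*sqrt(3) ≈ 133.52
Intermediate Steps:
f = 77*sqrt(3) (f = sqrt(17787) = 77*sqrt(3) ≈ 133.37)
f - (-4290/(-8459) + (3398 - 1*(-3648))/(-10735)) = 77*sqrt(3) - (-4290/(-8459) + (3398 - 1*(-3648))/(-10735)) = 77*sqrt(3) - (-4290*(-1/8459) + (3398 + 3648)*(-1/10735)) = 77*sqrt(3) - (390/769 + 7046*(-1/10735)) = 77*sqrt(3) - (390/769 - 7046/10735) = 77*sqrt(3) - 1*(-1231724/8255215) = 77*sqrt(3) + 1231724/8255215 = 1231724/8255215 + 77*sqrt(3)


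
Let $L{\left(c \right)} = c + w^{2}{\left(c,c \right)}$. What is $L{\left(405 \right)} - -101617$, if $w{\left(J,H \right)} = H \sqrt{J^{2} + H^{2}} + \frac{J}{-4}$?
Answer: $\frac{860936216377}{16} - \frac{66430125 \sqrt{2}}{2} \approx 5.3762 \cdot 10^{10}$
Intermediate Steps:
$w{\left(J,H \right)} = - \frac{J}{4} + H \sqrt{H^{2} + J^{2}}$ ($w{\left(J,H \right)} = H \sqrt{H^{2} + J^{2}} + J \left(- \frac{1}{4}\right) = H \sqrt{H^{2} + J^{2}} - \frac{J}{4} = - \frac{J}{4} + H \sqrt{H^{2} + J^{2}}$)
$L{\left(c \right)} = c + \left(- \frac{c}{4} + c \sqrt{2} \sqrt{c^{2}}\right)^{2}$ ($L{\left(c \right)} = c + \left(- \frac{c}{4} + c \sqrt{c^{2} + c^{2}}\right)^{2} = c + \left(- \frac{c}{4} + c \sqrt{2 c^{2}}\right)^{2} = c + \left(- \frac{c}{4} + c \sqrt{2} \sqrt{c^{2}}\right)^{2}$)
$L{\left(405 \right)} - -101617 = 405 \left(1 + \frac{1}{16} \cdot 405 \left(-1 + 4 \sqrt{2} \sqrt{405^{2}}\right)^{2}\right) - -101617 = 405 \left(1 + \frac{1}{16} \cdot 405 \left(-1 + 4 \sqrt{2} \sqrt{164025}\right)^{2}\right) + 101617 = 405 \left(1 + \frac{1}{16} \cdot 405 \left(-1 + 4 \sqrt{2} \cdot 405\right)^{2}\right) + 101617 = 405 \left(1 + \frac{1}{16} \cdot 405 \left(-1 + 1620 \sqrt{2}\right)^{2}\right) + 101617 = 405 \left(1 + \frac{405 \left(-1 + 1620 \sqrt{2}\right)^{2}}{16}\right) + 101617 = \left(405 + \frac{164025 \left(-1 + 1620 \sqrt{2}\right)^{2}}{16}\right) + 101617 = 102022 + \frac{164025 \left(-1 + 1620 \sqrt{2}\right)^{2}}{16}$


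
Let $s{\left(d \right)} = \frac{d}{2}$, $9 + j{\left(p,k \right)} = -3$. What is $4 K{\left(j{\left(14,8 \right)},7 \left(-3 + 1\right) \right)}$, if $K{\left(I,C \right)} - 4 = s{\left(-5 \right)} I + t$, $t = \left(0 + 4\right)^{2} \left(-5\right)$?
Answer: $-184$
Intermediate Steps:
$j{\left(p,k \right)} = -12$ ($j{\left(p,k \right)} = -9 - 3 = -12$)
$s{\left(d \right)} = \frac{d}{2}$ ($s{\left(d \right)} = d \frac{1}{2} = \frac{d}{2}$)
$t = -80$ ($t = 4^{2} \left(-5\right) = 16 \left(-5\right) = -80$)
$K{\left(I,C \right)} = -76 - \frac{5 I}{2}$ ($K{\left(I,C \right)} = 4 + \left(\frac{1}{2} \left(-5\right) I - 80\right) = 4 - \left(80 + \frac{5 I}{2}\right) = -76 - \frac{5 I}{2}$)
$4 K{\left(j{\left(14,8 \right)},7 \left(-3 + 1\right) \right)} = 4 \left(-76 - -30\right) = 4 \left(-76 + 30\right) = 4 \left(-46\right) = -184$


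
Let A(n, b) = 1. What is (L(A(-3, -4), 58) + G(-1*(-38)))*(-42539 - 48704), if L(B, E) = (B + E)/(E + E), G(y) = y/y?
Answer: -15967525/116 ≈ -1.3765e+5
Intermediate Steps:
G(y) = 1
L(B, E) = (B + E)/(2*E) (L(B, E) = (B + E)/((2*E)) = (B + E)*(1/(2*E)) = (B + E)/(2*E))
(L(A(-3, -4), 58) + G(-1*(-38)))*(-42539 - 48704) = ((½)*(1 + 58)/58 + 1)*(-42539 - 48704) = ((½)*(1/58)*59 + 1)*(-91243) = (59/116 + 1)*(-91243) = (175/116)*(-91243) = -15967525/116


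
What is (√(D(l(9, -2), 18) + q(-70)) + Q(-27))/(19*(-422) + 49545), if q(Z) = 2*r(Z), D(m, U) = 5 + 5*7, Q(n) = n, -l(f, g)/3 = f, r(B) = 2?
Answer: -27/41527 + 2*√11/41527 ≈ -0.00049045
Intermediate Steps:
l(f, g) = -3*f
D(m, U) = 40 (D(m, U) = 5 + 35 = 40)
q(Z) = 4 (q(Z) = 2*2 = 4)
(√(D(l(9, -2), 18) + q(-70)) + Q(-27))/(19*(-422) + 49545) = (√(40 + 4) - 27)/(19*(-422) + 49545) = (√44 - 27)/(-8018 + 49545) = (2*√11 - 27)/41527 = (-27 + 2*√11)*(1/41527) = -27/41527 + 2*√11/41527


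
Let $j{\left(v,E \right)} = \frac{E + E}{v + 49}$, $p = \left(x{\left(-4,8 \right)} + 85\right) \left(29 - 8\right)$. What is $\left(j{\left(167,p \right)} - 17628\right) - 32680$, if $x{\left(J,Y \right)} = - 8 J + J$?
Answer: $- \frac{1810297}{36} \approx -50286.0$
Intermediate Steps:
$x{\left(J,Y \right)} = - 7 J$
$p = 2373$ ($p = \left(\left(-7\right) \left(-4\right) + 85\right) \left(29 - 8\right) = \left(28 + 85\right) 21 = 113 \cdot 21 = 2373$)
$j{\left(v,E \right)} = \frac{2 E}{49 + v}$
$\left(j{\left(167,p \right)} - 17628\right) - 32680 = \left(2 \cdot 2373 \frac{1}{49 + 167} - 17628\right) - 32680 = \left(2 \cdot 2373 \cdot \frac{1}{216} - 17628\right) - 32680 = \left(\frac{791}{36} - 17628\right) - 32680 = - \frac{633817}{36} - 32680 = - \frac{1810297}{36}$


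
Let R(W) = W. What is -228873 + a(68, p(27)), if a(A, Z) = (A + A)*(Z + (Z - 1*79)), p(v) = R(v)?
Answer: -232273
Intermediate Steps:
p(v) = v
a(A, Z) = 2*A*(-79 + 2*Z) (a(A, Z) = (2*A)*(Z + (Z - 79)) = (2*A)*(Z + (-79 + Z)) = (2*A)*(-79 + 2*Z) = 2*A*(-79 + 2*Z))
-228873 + a(68, p(27)) = -228873 + 2*68*(-79 + 2*27) = -228873 + 2*68*(-79 + 54) = -228873 + 2*68*(-25) = -228873 - 3400 = -232273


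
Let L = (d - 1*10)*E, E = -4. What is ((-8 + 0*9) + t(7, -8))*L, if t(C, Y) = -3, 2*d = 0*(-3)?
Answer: -440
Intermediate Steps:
d = 0 (d = (0*(-3))/2 = (1/2)*0 = 0)
L = 40 (L = (0 - 1*10)*(-4) = (0 - 10)*(-4) = -10*(-4) = 40)
((-8 + 0*9) + t(7, -8))*L = ((-8 + 0*9) - 3)*40 = ((-8 + 0) - 3)*40 = (-8 - 3)*40 = -11*40 = -440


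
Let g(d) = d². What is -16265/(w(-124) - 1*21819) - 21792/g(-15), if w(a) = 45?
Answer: -52315487/544350 ≈ -96.106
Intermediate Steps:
-16265/(w(-124) - 1*21819) - 21792/g(-15) = -16265/(45 - 1*21819) - 21792/((-15)²) = -16265/(45 - 21819) - 21792/225 = -16265/(-21774) - 21792*1/225 = -16265*(-1/21774) - 7264/75 = 16265/21774 - 7264/75 = -52315487/544350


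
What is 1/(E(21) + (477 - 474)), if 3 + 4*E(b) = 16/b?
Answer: 84/205 ≈ 0.40976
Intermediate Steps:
E(b) = -¾ + 4/b (E(b) = -¾ + (16/b)/4 = -¾ + 4/b)
1/(E(21) + (477 - 474)) = 1/((-¾ + 4/21) + (477 - 474)) = 1/((-¾ + 4*(1/21)) + 3) = 1/((-¾ + 4/21) + 3) = 1/(-47/84 + 3) = 1/(205/84) = 84/205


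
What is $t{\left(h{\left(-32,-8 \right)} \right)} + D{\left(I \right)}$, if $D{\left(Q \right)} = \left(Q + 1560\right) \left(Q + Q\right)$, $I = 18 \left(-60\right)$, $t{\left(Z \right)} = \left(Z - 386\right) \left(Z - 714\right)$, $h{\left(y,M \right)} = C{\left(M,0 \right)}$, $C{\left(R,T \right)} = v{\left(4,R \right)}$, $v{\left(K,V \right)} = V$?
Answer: $-752332$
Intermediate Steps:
$C{\left(R,T \right)} = R$
$h{\left(y,M \right)} = M$
$t{\left(Z \right)} = \left(-714 + Z\right) \left(-386 + Z\right)$ ($t{\left(Z \right)} = \left(-386 + Z\right) \left(-714 + Z\right) = \left(-714 + Z\right) \left(-386 + Z\right)$)
$I = -1080$
$D{\left(Q \right)} = 2 Q \left(1560 + Q\right)$ ($D{\left(Q \right)} = \left(1560 + Q\right) 2 Q = 2 Q \left(1560 + Q\right)$)
$t{\left(h{\left(-32,-8 \right)} \right)} + D{\left(I \right)} = \left(275604 + \left(-8\right)^{2} - -8800\right) + 2 \left(-1080\right) \left(1560 - 1080\right) = \left(275604 + 64 + 8800\right) + 2 \left(-1080\right) 480 = 284468 - 1036800 = -752332$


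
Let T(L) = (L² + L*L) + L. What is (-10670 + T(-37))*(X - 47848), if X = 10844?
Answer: 294884876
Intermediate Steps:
T(L) = L + 2*L² (T(L) = (L² + L²) + L = 2*L² + L = L + 2*L²)
(-10670 + T(-37))*(X - 47848) = (-10670 - 37*(1 + 2*(-37)))*(10844 - 47848) = (-10670 - 37*(1 - 74))*(-37004) = (-10670 - 37*(-73))*(-37004) = (-10670 + 2701)*(-37004) = -7969*(-37004) = 294884876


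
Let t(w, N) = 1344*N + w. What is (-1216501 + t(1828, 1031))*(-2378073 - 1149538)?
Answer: -603189732501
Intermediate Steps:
t(w, N) = w + 1344*N
(-1216501 + t(1828, 1031))*(-2378073 - 1149538) = (-1216501 + (1828 + 1344*1031))*(-2378073 - 1149538) = (-1216501 + (1828 + 1385664))*(-3527611) = (-1216501 + 1387492)*(-3527611) = 170991*(-3527611) = -603189732501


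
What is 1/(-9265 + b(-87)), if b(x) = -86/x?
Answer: -87/805969 ≈ -0.00010794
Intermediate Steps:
1/(-9265 + b(-87)) = 1/(-9265 - 86/(-87)) = 1/(-9265 - 86*(-1/87)) = 1/(-9265 + 86/87) = 1/(-805969/87) = -87/805969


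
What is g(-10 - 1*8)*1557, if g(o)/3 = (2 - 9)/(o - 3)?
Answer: 1557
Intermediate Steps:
g(o) = -21/(-3 + o) (g(o) = 3*((2 - 9)/(o - 3)) = 3*(-7/(-3 + o)) = -21/(-3 + o))
g(-10 - 1*8)*1557 = -21/(-3 + (-10 - 1*8))*1557 = -21/(-3 + (-10 - 8))*1557 = -21/(-3 - 18)*1557 = -21/(-21)*1557 = -21*(-1/21)*1557 = 1*1557 = 1557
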